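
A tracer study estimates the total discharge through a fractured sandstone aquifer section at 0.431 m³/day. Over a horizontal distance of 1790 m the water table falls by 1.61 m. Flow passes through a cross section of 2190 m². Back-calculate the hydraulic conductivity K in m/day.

0.219

Hydraulic gradient i = Δh / L = 1.61 / 1790 = 0.0008994.
From Q = K·A·i, K = Q / (A·i) = 0.431 / (2190 × 0.0008994) = 0.2188 m/day.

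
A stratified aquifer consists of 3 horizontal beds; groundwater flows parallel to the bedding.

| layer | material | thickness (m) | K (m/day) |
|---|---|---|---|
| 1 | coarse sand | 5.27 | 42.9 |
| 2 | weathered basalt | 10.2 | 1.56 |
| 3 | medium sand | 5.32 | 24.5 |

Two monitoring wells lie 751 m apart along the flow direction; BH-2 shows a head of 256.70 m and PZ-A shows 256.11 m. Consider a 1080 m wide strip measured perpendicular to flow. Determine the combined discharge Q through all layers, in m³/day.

Flow is parallel to layering, so each bed carries its own Darcy discharge and the transmissivities add.
Σ(K_i·b_i) = 42.9×5.27 + 1.56×10.2 + 24.5×5.32 = 372.3 m²/day.
Hydraulic gradient i = (256.70 − 256.11) / 751 = 0.59 / 751 = 0.0007856.
Q = Σ(K_i·b_i) · W · i = 372.3 × 1080 × 0.0007856 = 315.9 m³/day.

316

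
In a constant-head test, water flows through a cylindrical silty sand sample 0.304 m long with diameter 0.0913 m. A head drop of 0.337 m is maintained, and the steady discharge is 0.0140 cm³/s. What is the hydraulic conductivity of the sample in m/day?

Cross-sectional area A = π·(d/2)² = π × (0.0913/2)² = 0.006547 m².
Convert discharge: 0.0140 cm³/s = 1.400e-08 m³/s.
Darcy's law rearranged: K = Q·L / (A·Δh) = 1.400e-08 × 0.304 / (0.006547 × 0.337) = 1.929e-06 m/s = 0.1667 m/day.

0.167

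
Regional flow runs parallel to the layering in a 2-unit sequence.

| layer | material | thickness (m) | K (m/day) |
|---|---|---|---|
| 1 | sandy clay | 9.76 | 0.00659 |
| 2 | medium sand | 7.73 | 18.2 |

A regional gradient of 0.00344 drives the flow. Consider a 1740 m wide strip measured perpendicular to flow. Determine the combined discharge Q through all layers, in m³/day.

Flow is parallel to layering, so each bed carries its own Darcy discharge and the transmissivities add.
Σ(K_i·b_i) = 0.00659×9.76 + 18.2×7.73 = 140.8 m²/day.
Hydraulic gradient i = 0.00344.
Q = Σ(K_i·b_i) · W · i = 140.8 × 1740 × 0.003440 = 842.5 m³/day.

842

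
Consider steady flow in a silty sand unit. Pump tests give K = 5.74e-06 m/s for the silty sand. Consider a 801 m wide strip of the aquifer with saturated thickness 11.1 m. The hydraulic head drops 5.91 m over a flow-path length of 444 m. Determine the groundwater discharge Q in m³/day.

58.7

Convert K: 5.74e-06 m/s × 86400 = 0.4959 m/day.
Cross-sectional area A = 801 × 11.1 = 8891 m².
Hydraulic gradient i = Δh / L = 5.91 / 444 = 0.01331.
Darcy's law: Q = K · A · i = 0.4959 × 8891 × 0.01331 = 58.69 m³/day.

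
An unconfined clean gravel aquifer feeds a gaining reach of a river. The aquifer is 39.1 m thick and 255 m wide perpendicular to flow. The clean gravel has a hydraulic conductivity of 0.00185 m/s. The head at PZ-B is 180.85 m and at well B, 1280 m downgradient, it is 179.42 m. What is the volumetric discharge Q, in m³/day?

Convert K: 0.00185 m/s × 86400 = 159.8 m/day.
Cross-sectional area A = 255 × 39.1 = 9970 m².
Hydraulic gradient i = (180.85 − 179.42) / 1280 = 1.43 / 1280 = 0.001117.
Darcy's law: Q = K · A · i = 159.8 × 9970 × 0.001117 = 1780 m³/day.

1780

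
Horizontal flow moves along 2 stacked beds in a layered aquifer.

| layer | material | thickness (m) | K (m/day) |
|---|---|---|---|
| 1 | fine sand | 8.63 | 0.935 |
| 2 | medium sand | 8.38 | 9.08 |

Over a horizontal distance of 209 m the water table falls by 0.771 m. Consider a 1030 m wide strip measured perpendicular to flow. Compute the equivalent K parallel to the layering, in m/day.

Flow is parallel to layering, so each bed carries its own Darcy discharge and the transmissivities add.
Σ(K_i·b_i) = 0.935×8.63 + 9.08×8.38 = 84.16 m²/day.
Total thickness b = 17.01 m, so K_eq = Σ(K_i·b_i)/b = 4.948 m/day.

4.95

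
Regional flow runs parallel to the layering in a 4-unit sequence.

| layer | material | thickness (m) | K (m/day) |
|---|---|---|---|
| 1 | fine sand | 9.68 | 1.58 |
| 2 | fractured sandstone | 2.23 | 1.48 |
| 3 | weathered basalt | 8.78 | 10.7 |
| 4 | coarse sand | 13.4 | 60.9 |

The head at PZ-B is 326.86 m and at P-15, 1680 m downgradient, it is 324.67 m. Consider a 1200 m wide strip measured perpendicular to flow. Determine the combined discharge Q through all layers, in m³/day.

1450

Flow is parallel to layering, so each bed carries its own Darcy discharge and the transmissivities add.
Σ(K_i·b_i) = 1.58×9.68 + 1.48×2.23 + 10.7×8.78 + 60.9×13.4 = 928.6 m²/day.
Hydraulic gradient i = (326.86 − 324.67) / 1680 = 2.19 / 1680 = 0.001304.
Q = Σ(K_i·b_i) · W · i = 928.6 × 1200 × 0.001304 = 1453 m³/day.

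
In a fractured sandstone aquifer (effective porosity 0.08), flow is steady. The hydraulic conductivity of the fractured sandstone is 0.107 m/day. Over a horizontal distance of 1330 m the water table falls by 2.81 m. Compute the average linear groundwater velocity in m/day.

Hydraulic gradient i = Δh / L = 2.81 / 1330 = 0.002113.
Darcy flux q = K · i = 0.1070 × 0.002113 = 0.0002261 m/day.
Seepage velocity v = q / n_e = 0.0002261 / 0.08 = 0.002826 m/day.

0.00283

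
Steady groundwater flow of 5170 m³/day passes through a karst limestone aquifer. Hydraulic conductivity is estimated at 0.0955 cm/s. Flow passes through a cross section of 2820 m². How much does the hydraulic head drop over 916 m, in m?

Convert K: 0.0955 cm/s × 864 = 82.51 m/day.
From Q = K·A·i, i = Q / (K·A) = 5170 / (82.51 × 2820) = 0.02222.
Head loss Δh = i · L = 0.02222 × 916 = 20.35 m.

20.4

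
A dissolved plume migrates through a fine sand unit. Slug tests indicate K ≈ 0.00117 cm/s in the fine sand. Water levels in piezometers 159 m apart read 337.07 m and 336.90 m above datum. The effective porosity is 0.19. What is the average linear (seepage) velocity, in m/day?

0.00569

Convert K: 0.00117 cm/s × 864 = 1.011 m/day.
Hydraulic gradient i = (337.07 − 336.90) / 159 = 0.17 / 159 = 0.001069.
Darcy flux q = K · i = 1.011 × 0.001069 = 0.001081 m/day.
Seepage velocity v = q / n_e = 0.001081 / 0.19 = 0.005689 m/day.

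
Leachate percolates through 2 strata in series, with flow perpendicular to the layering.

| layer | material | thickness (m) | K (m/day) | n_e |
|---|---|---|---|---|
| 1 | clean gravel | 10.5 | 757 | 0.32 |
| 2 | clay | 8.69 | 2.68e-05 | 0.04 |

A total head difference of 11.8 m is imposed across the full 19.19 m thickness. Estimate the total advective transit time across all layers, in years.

With flow normal to the layers, continuity requires the same specific discharge q through every layer.
Σ(b_i/K_i) = 10.5/757 + 8.69/2.68e-05 = 3.243e+05 d.
q = Δh / Σ(b_i/K_i) = 11.8 / 3.243e+05 = 3.639e-05 m/day.
In each layer the seepage velocity is v_i = q/n_i, so the layer transit time is t_i = b_i·n_i / q:
  layer 1 (clean gravel): t_1 = 10.5 × 0.32 / 3.639e-05 = 92330 d
  layer 2 (clay): t_2 = 8.69 × 0.04 / 3.639e-05 = 9552 d
Total t = Σ t_i = 1.019e+05 days = 278.9 years.

279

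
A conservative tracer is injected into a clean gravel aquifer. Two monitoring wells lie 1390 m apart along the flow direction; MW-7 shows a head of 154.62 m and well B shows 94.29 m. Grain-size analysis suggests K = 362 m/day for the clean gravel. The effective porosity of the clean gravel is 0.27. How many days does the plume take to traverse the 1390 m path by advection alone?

23.9

Hydraulic gradient i = (154.62 − 94.29) / 1390 = 60.33 / 1390 = 0.04340.
Darcy flux q = K · i = 362.0 × 0.04340 = 15.71 m/day.
Seepage velocity v = q / n_e = 15.71 / 0.27 = 58.19 m/day.
Travel time t = L / v = 1390 / 58.19 = 23.89 days.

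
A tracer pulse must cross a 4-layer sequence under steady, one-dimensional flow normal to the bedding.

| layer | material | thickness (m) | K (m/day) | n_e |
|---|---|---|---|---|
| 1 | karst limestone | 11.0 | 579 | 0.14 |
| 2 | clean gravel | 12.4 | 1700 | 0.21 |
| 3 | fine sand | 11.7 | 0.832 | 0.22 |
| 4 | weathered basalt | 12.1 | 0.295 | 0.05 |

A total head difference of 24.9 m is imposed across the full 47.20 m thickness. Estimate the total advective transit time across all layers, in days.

16.2

With flow normal to the layers, continuity requires the same specific discharge q through every layer.
Σ(b_i/K_i) = 11.0/579 + 12.4/1700 + 11.7/0.832 + 12.1/0.295 = 55.11 d.
q = Δh / Σ(b_i/K_i) = 24.9 / 55.11 = 0.4519 m/day.
In each layer the seepage velocity is v_i = q/n_i, so the layer transit time is t_i = b_i·n_i / q:
  layer 1 (karst limestone): t_1 = 11.0 × 0.14 / 0.4519 = 3.408 d
  layer 2 (clean gravel): t_2 = 12.4 × 0.21 / 0.4519 = 5.763 d
  layer 3 (fine sand): t_3 = 11.7 × 0.22 / 0.4519 = 5.696 d
  layer 4 (weathered basalt): t_4 = 12.1 × 0.05 / 0.4519 = 1.339 d
Total t = Σ t_i = 16.21 days.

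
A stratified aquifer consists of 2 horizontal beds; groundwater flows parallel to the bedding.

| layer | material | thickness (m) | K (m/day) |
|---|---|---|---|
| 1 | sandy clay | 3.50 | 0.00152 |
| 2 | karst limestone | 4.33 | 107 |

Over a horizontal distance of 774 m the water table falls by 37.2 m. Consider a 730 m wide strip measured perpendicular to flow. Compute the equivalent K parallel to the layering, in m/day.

59.2

Flow is parallel to layering, so each bed carries its own Darcy discharge and the transmissivities add.
Σ(K_i·b_i) = 0.00152×3.50 + 107×4.33 = 463.3 m²/day.
Total thickness b = 7.830 m, so K_eq = Σ(K_i·b_i)/b = 59.17 m/day.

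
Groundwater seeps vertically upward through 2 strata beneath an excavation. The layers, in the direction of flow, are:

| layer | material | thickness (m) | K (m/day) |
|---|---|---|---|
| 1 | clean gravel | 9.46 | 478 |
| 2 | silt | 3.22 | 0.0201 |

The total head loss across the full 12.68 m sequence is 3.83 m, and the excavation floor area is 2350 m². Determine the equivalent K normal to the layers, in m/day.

0.0791

Flow is perpendicular to layering, so the layers act in series and the equivalent K is the thickness-weighted harmonic mean.
Total thickness L = 9.46 + 3.22 = 12.68 m.
Σ(b_i/K_i) = 9.46/478 + 3.22/0.0201 = 160.2 d.
K_eq = L / Σ(b_i/K_i) = 12.68 / 160.2 = 0.07914 m/day.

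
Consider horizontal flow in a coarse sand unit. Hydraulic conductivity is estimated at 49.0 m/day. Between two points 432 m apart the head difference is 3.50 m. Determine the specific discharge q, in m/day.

Hydraulic gradient i = Δh / L = 3.50 / 432 = 0.008102.
Specific discharge q = K · i = 49.00 × 0.008102 = 0.3970 m/day.

0.397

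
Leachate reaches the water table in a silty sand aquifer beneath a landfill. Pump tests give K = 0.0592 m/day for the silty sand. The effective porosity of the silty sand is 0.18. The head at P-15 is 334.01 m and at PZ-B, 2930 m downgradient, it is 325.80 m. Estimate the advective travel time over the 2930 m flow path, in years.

8700

Hydraulic gradient i = (334.01 − 325.80) / 2930 = 8.21 / 2930 = 0.002802.
Darcy flux q = K · i = 0.05920 × 0.002802 = 0.0001659 m/day.
Seepage velocity v = q / n_e = 0.0001659 / 0.18 = 0.0009216 m/day.
Travel time t = L / v = 2930 / 0.0009216 = 3.179e+06 days = 8705 years.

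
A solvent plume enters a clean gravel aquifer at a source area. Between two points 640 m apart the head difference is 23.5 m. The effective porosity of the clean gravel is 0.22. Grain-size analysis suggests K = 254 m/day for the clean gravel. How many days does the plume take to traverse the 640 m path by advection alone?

15.1

Hydraulic gradient i = Δh / L = 23.5 / 640 = 0.03672.
Darcy flux q = K · i = 254.0 × 0.03672 = 9.327 m/day.
Seepage velocity v = q / n_e = 9.327 / 0.22 = 42.39 m/day.
Travel time t = L / v = 640 / 42.39 = 15.10 days.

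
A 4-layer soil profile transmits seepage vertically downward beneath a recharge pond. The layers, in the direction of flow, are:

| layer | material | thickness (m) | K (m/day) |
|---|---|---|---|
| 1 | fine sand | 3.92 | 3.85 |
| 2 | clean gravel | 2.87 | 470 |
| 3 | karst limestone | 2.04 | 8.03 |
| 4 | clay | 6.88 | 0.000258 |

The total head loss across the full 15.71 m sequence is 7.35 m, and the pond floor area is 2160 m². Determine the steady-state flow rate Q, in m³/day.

Flow is perpendicular to layering, so the layers act in series and the equivalent K is the thickness-weighted harmonic mean.
Total thickness L = 3.92 + 2.87 + 2.04 + 6.88 = 15.71 m.
Σ(b_i/K_i) = 3.92/3.85 + 2.87/470 + 2.04/8.03 + 6.88/0.000258 = 26668 d.
K_eq = L / Σ(b_i/K_i) = 15.71 / 26668 = 0.0005891 m/day.
Q = K_eq · A · (Δh/L) = 0.0005891 × 2160 × (7.35/15.71) = 0.5953 m³/day.

0.595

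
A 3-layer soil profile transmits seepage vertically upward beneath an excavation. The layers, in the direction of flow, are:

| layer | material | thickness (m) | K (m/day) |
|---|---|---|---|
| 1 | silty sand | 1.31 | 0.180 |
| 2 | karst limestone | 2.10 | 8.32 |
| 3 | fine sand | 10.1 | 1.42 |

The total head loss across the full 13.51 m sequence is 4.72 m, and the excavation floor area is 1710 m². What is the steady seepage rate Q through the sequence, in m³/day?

Flow is perpendicular to layering, so the layers act in series and the equivalent K is the thickness-weighted harmonic mean.
Total thickness L = 1.31 + 2.10 + 10.1 = 13.51 m.
Σ(b_i/K_i) = 1.31/0.180 + 2.10/8.32 + 10.1/1.42 = 14.64 d.
K_eq = L / Σ(b_i/K_i) = 13.51 / 14.64 = 0.9226 m/day.
Q = K_eq · A · (Δh/L) = 0.9226 × 1710 × (4.72/13.51) = 551.2 m³/day.

551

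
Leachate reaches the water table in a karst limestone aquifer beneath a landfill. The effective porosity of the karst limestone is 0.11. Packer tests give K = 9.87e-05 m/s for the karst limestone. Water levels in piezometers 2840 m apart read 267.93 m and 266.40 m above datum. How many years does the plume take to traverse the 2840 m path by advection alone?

Convert K: 9.87e-05 m/s × 86400 = 8.528 m/day.
Hydraulic gradient i = (267.93 − 266.40) / 2840 = 1.53 / 2840 = 0.0005387.
Darcy flux q = K · i = 8.528 × 0.0005387 = 0.004594 m/day.
Seepage velocity v = q / n_e = 0.004594 / 0.11 = 0.04176 m/day.
Travel time t = L / v = 2840 / 0.04176 = 68000 days = 186.2 years.

186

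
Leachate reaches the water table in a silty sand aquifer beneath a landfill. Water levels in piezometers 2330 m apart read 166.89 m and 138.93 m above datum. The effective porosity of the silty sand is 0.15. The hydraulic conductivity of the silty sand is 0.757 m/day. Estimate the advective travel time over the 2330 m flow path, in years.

105

Hydraulic gradient i = (166.89 − 138.93) / 2330 = 27.96 / 2330 = 0.01200.
Darcy flux q = K · i = 0.7570 × 0.01200 = 0.009084 m/day.
Seepage velocity v = q / n_e = 0.009084 / 0.15 = 0.06056 m/day.
Travel time t = L / v = 2330 / 0.06056 = 38474 days = 105.3 years.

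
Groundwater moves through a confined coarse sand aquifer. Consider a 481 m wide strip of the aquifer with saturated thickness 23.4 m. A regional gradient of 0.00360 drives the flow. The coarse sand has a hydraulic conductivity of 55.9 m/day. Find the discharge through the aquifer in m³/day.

Cross-sectional area A = 481 × 23.4 = 11255 m².
Hydraulic gradient i = 0.00360.
Darcy's law: Q = K · A · i = 55.90 × 11255 × 0.003600 = 2265 m³/day.

2270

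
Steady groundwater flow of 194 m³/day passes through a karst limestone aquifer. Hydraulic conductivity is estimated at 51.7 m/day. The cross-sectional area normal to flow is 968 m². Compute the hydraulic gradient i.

0.00388

From Q = K·A·i, i = Q / (K·A) = 194 / (51.70 × 968.0) = 0.003876.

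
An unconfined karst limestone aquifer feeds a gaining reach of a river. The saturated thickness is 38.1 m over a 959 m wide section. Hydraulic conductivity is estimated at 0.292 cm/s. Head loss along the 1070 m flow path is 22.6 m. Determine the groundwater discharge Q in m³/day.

Convert K: 0.292 cm/s × 864 = 252.3 m/day.
Cross-sectional area A = 959 × 38.1 = 36538 m².
Hydraulic gradient i = Δh / L = 22.6 / 1070 = 0.02112.
Darcy's law: Q = K · A · i = 252.3 × 36538 × 0.02112 = 1.947e+05 m³/day.

195000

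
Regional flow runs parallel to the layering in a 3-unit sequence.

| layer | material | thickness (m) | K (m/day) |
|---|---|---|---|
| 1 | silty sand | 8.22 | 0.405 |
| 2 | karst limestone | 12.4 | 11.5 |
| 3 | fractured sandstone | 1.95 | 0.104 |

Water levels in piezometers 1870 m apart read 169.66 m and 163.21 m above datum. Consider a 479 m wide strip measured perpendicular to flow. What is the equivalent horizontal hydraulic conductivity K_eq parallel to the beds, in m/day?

6.47

Flow is parallel to layering, so each bed carries its own Darcy discharge and the transmissivities add.
Σ(K_i·b_i) = 0.405×8.22 + 11.5×12.4 + 0.104×1.95 = 146.1 m²/day.
Total thickness b = 22.57 m, so K_eq = Σ(K_i·b_i)/b = 6.475 m/day.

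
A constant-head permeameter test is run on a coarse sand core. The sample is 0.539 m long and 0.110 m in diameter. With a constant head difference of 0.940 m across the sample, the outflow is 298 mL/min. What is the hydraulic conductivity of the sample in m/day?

25.9

Cross-sectional area A = π·(d/2)² = π × (0.110/2)² = 0.009503 m².
Convert discharge: 298 mL/min = 4.967e-06 m³/s.
Darcy's law rearranged: K = Q·L / (A·Δh) = 4.967e-06 × 0.539 / (0.009503 × 0.940) = 0.0002997 m/s = 25.89 m/day.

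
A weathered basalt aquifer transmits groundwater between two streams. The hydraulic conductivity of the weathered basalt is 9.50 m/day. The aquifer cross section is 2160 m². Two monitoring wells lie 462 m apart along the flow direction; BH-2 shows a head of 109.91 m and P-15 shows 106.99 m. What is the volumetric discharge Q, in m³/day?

130

Hydraulic gradient i = (109.91 − 106.99) / 462 = 2.92 / 462 = 0.006320.
Darcy's law: Q = K · A · i = 9.500 × 2160 × 0.006320 = 129.7 m³/day.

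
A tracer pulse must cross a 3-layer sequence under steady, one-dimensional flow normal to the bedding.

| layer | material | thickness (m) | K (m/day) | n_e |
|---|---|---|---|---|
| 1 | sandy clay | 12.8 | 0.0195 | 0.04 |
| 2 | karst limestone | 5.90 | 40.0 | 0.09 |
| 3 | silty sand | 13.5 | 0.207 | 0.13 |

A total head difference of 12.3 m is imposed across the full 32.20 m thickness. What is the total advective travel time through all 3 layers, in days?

164

With flow normal to the layers, continuity requires the same specific discharge q through every layer.
Σ(b_i/K_i) = 12.8/0.0195 + 5.90/40.0 + 13.5/0.207 = 721.8 d.
q = Δh / Σ(b_i/K_i) = 12.3 / 721.8 = 0.01704 m/day.
In each layer the seepage velocity is v_i = q/n_i, so the layer transit time is t_i = b_i·n_i / q:
  layer 1 (sandy clay): t_1 = 12.8 × 0.04 / 0.01704 = 30.04 d
  layer 2 (karst limestone): t_2 = 5.90 × 0.09 / 0.01704 = 31.16 d
  layer 3 (silty sand): t_3 = 13.5 × 0.13 / 0.01704 = 103.0 d
Total t = Σ t_i = 164.2 days.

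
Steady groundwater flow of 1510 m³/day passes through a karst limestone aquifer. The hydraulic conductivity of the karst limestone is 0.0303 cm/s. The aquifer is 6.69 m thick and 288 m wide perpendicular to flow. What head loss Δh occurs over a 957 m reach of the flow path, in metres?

Convert K: 0.0303 cm/s × 864 = 26.18 m/day.
Cross-sectional area A = 288 × 6.69 = 1927 m².
From Q = K·A·i, i = Q / (K·A) = 1510 / (26.18 × 1927) = 0.02994.
Head loss Δh = i · L = 0.02994 × 957 = 28.65 m.

28.6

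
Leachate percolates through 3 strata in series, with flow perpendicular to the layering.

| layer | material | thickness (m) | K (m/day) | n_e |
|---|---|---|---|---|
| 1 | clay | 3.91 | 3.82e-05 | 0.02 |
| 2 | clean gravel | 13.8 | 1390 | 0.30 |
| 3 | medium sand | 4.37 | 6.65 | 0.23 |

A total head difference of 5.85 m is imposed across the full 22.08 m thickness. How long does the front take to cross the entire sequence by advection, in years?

With flow normal to the layers, continuity requires the same specific discharge q through every layer.
Σ(b_i/K_i) = 3.91/3.82e-05 + 13.8/1390 + 4.37/6.65 = 1.024e+05 d.
q = Δh / Σ(b_i/K_i) = 5.85 / 1.024e+05 = 5.715e-05 m/day.
In each layer the seepage velocity is v_i = q/n_i, so the layer transit time is t_i = b_i·n_i / q:
  layer 1 (clay): t_1 = 3.91 × 0.02 / 5.715e-05 = 1368 d
  layer 2 (clean gravel): t_2 = 13.8 × 0.30 / 5.715e-05 = 72437 d
  layer 3 (medium sand): t_3 = 4.37 × 0.23 / 5.715e-05 = 17586 d
Total t = Σ t_i = 91391 days = 250.2 years.

250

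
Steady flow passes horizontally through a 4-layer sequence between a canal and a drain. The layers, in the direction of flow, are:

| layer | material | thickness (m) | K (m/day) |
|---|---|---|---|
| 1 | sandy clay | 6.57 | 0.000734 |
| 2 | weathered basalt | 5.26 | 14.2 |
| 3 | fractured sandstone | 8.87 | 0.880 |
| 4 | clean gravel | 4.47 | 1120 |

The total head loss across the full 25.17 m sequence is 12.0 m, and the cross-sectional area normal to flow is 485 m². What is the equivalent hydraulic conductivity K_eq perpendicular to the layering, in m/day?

0.00281

Flow is perpendicular to layering, so the layers act in series and the equivalent K is the thickness-weighted harmonic mean.
Total thickness L = 6.57 + 5.26 + 8.87 + 4.47 = 25.17 m.
Σ(b_i/K_i) = 6.57/0.000734 + 5.26/14.2 + 8.87/0.880 + 4.47/1120 = 8961 d.
K_eq = L / Σ(b_i/K_i) = 25.17 / 8961 = 0.002809 m/day.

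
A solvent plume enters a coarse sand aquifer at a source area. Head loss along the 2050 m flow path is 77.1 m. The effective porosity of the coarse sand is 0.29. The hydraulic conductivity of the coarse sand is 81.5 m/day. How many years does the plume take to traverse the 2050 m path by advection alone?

0.531

Hydraulic gradient i = Δh / L = 77.1 / 2050 = 0.03761.
Darcy flux q = K · i = 81.50 × 0.03761 = 3.065 m/day.
Seepage velocity v = q / n_e = 3.065 / 0.29 = 10.57 m/day.
Travel time t = L / v = 2050 / 10.57 = 194.0 days = 0.5310 years.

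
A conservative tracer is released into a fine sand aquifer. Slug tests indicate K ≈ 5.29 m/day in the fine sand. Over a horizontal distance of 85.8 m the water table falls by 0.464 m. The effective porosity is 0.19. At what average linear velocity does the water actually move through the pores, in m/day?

Hydraulic gradient i = Δh / L = 0.464 / 85.8 = 0.005408.
Darcy flux q = K · i = 5.290 × 0.005408 = 0.02861 m/day.
Seepage velocity v = q / n_e = 0.02861 / 0.19 = 0.1506 m/day.

0.151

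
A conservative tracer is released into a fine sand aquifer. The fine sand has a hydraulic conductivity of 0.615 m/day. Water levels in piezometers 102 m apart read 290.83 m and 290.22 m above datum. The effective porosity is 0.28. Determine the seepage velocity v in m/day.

0.0131

Hydraulic gradient i = (290.83 − 290.22) / 102 = 0.61 / 102 = 0.005980.
Darcy flux q = K · i = 0.6150 × 0.005980 = 0.003678 m/day.
Seepage velocity v = q / n_e = 0.003678 / 0.28 = 0.01314 m/day.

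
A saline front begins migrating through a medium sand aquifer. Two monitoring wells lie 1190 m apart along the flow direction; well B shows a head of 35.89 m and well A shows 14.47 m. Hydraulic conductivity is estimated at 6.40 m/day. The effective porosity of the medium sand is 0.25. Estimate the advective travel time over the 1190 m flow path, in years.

Hydraulic gradient i = (35.89 − 14.47) / 1190 = 21.42 / 1190 = 0.01800.
Darcy flux q = K · i = 6.400 × 0.01800 = 0.1152 m/day.
Seepage velocity v = q / n_e = 0.1152 / 0.25 = 0.4608 m/day.
Travel time t = L / v = 1190 / 0.4608 = 2582 days = 7.070 years.

7.07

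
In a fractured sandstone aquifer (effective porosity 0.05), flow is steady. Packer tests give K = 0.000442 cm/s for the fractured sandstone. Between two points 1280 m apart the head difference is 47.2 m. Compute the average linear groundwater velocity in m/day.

0.282

Convert K: 0.000442 cm/s × 864 = 0.3819 m/day.
Hydraulic gradient i = Δh / L = 47.2 / 1280 = 0.03688.
Darcy flux q = K · i = 0.3819 × 0.03688 = 0.01408 m/day.
Seepage velocity v = q / n_e = 0.01408 / 0.05 = 0.2816 m/day.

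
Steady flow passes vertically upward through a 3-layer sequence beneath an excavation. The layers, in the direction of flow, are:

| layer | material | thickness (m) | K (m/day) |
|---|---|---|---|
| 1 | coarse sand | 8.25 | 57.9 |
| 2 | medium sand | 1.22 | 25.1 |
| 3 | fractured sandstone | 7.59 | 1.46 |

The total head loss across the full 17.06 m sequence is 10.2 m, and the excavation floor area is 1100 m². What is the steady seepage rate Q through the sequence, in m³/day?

Flow is perpendicular to layering, so the layers act in series and the equivalent K is the thickness-weighted harmonic mean.
Total thickness L = 8.25 + 1.22 + 7.59 = 17.06 m.
Σ(b_i/K_i) = 8.25/57.9 + 1.22/25.1 + 7.59/1.46 = 5.390 d.
K_eq = L / Σ(b_i/K_i) = 17.06 / 5.390 = 3.165 m/day.
Q = K_eq · A · (Δh/L) = 3.165 × 1100 × (10.2/17.06) = 2082 m³/day.

2080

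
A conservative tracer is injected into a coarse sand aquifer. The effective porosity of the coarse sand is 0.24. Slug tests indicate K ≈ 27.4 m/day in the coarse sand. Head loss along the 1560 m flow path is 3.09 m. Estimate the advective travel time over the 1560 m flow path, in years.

Hydraulic gradient i = Δh / L = 3.09 / 1560 = 0.001981.
Darcy flux q = K · i = 27.40 × 0.001981 = 0.05427 m/day.
Seepage velocity v = q / n_e = 0.05427 / 0.24 = 0.2261 m/day.
Travel time t = L / v = 1560 / 0.2261 = 6898 days = 18.89 years.

18.9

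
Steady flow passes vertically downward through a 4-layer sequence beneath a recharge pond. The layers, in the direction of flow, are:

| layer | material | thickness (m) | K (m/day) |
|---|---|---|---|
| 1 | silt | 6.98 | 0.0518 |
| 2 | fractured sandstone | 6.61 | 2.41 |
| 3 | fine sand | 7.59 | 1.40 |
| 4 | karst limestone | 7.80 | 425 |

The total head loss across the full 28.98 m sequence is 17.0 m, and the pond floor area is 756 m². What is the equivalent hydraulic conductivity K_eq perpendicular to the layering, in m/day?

0.203

Flow is perpendicular to layering, so the layers act in series and the equivalent K is the thickness-weighted harmonic mean.
Total thickness L = 6.98 + 6.61 + 7.59 + 7.80 = 28.98 m.
Σ(b_i/K_i) = 6.98/0.0518 + 6.61/2.41 + 7.59/1.40 + 7.80/425 = 142.9 d.
K_eq = L / Σ(b_i/K_i) = 28.98 / 142.9 = 0.2028 m/day.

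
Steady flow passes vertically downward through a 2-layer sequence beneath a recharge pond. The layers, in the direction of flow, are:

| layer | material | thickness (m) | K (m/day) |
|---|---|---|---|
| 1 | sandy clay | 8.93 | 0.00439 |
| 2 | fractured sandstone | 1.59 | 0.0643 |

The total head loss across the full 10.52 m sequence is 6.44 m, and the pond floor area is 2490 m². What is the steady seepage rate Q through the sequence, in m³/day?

7.79

Flow is perpendicular to layering, so the layers act in series and the equivalent K is the thickness-weighted harmonic mean.
Total thickness L = 8.93 + 1.59 = 10.52 m.
Σ(b_i/K_i) = 8.93/0.00439 + 1.59/0.0643 = 2059 d.
K_eq = L / Σ(b_i/K_i) = 10.52 / 2059 = 0.005110 m/day.
Q = K_eq · A · (Δh/L) = 0.005110 × 2490 × (6.44/10.52) = 7.788 m³/day.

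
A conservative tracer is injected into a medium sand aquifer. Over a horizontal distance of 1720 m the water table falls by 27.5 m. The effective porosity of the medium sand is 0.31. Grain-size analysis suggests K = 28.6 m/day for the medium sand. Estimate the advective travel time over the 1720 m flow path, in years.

Hydraulic gradient i = Δh / L = 27.5 / 1720 = 0.01599.
Darcy flux q = K · i = 28.60 × 0.01599 = 0.4573 m/day.
Seepage velocity v = q / n_e = 0.4573 / 0.31 = 1.475 m/day.
Travel time t = L / v = 1720 / 1.475 = 1166 days = 3.192 years.

3.19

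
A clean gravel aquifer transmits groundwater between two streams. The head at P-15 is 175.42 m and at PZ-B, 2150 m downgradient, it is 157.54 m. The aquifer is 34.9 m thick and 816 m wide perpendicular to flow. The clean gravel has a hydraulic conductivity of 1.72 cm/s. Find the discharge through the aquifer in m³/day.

Convert K: 1.72 cm/s × 864 = 1486 m/day.
Cross-sectional area A = 816 × 34.9 = 28478 m².
Hydraulic gradient i = (175.42 − 157.54) / 2150 = 17.88 / 2150 = 0.008316.
Darcy's law: Q = K · A · i = 1486 × 28478 × 0.008316 = 3.520e+05 m³/day.

352000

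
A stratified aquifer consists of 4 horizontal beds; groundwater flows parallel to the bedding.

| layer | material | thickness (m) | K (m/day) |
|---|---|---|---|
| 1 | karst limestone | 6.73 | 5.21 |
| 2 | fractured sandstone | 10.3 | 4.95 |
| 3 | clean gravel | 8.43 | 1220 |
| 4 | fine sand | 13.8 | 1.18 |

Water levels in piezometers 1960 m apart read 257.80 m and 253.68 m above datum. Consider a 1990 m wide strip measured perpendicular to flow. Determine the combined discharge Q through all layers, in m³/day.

Flow is parallel to layering, so each bed carries its own Darcy discharge and the transmissivities add.
Σ(K_i·b_i) = 5.21×6.73 + 4.95×10.3 + 1220×8.43 + 1.18×13.8 = 10387 m²/day.
Hydraulic gradient i = (257.80 − 253.68) / 1960 = 4.12 / 1960 = 0.002102.
Q = Σ(K_i·b_i) · W · i = 10387 × 1990 × 0.002102 = 43449 m³/day.

43400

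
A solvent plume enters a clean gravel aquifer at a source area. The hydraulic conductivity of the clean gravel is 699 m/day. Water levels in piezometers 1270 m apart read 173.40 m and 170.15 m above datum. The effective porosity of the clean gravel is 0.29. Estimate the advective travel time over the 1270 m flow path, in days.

206

Hydraulic gradient i = (173.40 − 170.15) / 1270 = 3.25 / 1270 = 0.002559.
Darcy flux q = K · i = 699.0 × 0.002559 = 1.789 m/day.
Seepage velocity v = q / n_e = 1.789 / 0.29 = 6.168 m/day.
Travel time t = L / v = 1270 / 6.168 = 205.9 days.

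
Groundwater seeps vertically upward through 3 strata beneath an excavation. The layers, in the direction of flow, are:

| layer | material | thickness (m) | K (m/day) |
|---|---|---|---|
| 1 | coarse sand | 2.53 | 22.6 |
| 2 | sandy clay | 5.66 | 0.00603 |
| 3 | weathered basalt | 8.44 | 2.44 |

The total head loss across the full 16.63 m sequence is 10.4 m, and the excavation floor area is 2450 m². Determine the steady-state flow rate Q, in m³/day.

27.0

Flow is perpendicular to layering, so the layers act in series and the equivalent K is the thickness-weighted harmonic mean.
Total thickness L = 2.53 + 5.66 + 8.44 = 16.63 m.
Σ(b_i/K_i) = 2.53/22.6 + 5.66/0.00603 + 8.44/2.44 = 942.2 d.
K_eq = L / Σ(b_i/K_i) = 16.63 / 942.2 = 0.01765 m/day.
Q = K_eq · A · (Δh/L) = 0.01765 × 2450 × (10.4/16.63) = 27.04 m³/day.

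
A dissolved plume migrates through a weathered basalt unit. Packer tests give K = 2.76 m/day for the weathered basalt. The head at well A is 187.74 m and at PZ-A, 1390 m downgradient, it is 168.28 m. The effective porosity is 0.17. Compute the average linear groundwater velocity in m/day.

Hydraulic gradient i = (187.74 − 168.28) / 1390 = 19.46 / 1390 = 0.01400.
Darcy flux q = K · i = 2.760 × 0.01400 = 0.03864 m/day.
Seepage velocity v = q / n_e = 0.03864 / 0.17 = 0.2273 m/day.

0.227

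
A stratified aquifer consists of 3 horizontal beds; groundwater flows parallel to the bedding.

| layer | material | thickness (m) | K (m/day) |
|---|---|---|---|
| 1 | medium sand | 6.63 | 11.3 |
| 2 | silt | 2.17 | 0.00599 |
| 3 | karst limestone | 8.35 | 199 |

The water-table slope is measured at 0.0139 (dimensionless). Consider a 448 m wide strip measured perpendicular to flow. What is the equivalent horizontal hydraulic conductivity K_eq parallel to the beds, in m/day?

Flow is parallel to layering, so each bed carries its own Darcy discharge and the transmissivities add.
Σ(K_i·b_i) = 11.3×6.63 + 0.00599×2.17 + 199×8.35 = 1737 m²/day.
Total thickness b = 17.15 m, so K_eq = Σ(K_i·b_i)/b = 101.3 m/day.

101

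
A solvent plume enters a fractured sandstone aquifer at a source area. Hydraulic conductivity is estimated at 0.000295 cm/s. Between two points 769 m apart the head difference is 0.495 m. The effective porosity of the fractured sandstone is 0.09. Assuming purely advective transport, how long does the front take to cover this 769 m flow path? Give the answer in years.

Convert K: 0.000295 cm/s × 864 = 0.2549 m/day.
Hydraulic gradient i = Δh / L = 0.495 / 769 = 0.0006437.
Darcy flux q = K · i = 0.2549 × 0.0006437 = 0.0001641 m/day.
Seepage velocity v = q / n_e = 0.0001641 / 0.09 = 0.001823 m/day.
Travel time t = L / v = 769 / 0.001823 = 4.218e+05 days = 1155 years.

1150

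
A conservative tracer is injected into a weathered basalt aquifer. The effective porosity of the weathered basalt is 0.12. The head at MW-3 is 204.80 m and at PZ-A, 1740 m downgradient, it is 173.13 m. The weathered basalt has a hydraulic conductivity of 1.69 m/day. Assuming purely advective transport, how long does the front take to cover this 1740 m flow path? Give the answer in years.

18.6

Hydraulic gradient i = (204.80 − 173.13) / 1740 = 31.67 / 1740 = 0.01820.
Darcy flux q = K · i = 1.690 × 0.01820 = 0.03076 m/day.
Seepage velocity v = q / n_e = 0.03076 / 0.12 = 0.2563 m/day.
Travel time t = L / v = 1740 / 0.2563 = 6788 days = 18.58 years.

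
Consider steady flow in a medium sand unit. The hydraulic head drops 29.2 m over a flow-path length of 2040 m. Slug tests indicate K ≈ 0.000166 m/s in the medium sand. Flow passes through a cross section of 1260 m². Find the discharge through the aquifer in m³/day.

Convert K: 0.000166 m/s × 86400 = 14.34 m/day.
Hydraulic gradient i = Δh / L = 29.2 / 2040 = 0.01431.
Darcy's law: Q = K · A · i = 14.34 × 1260 × 0.01431 = 258.7 m³/day.

259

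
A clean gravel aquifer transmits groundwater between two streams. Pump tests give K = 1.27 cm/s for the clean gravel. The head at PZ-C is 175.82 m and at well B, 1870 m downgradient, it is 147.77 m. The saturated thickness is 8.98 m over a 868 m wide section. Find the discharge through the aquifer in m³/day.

128000

Convert K: 1.27 cm/s × 864 = 1097 m/day.
Cross-sectional area A = 868 × 8.98 = 7795 m².
Hydraulic gradient i = (175.82 − 147.77) / 1870 = 28.05 / 1870 = 0.01500.
Darcy's law: Q = K · A · i = 1097 × 7795 × 0.01500 = 1.283e+05 m³/day.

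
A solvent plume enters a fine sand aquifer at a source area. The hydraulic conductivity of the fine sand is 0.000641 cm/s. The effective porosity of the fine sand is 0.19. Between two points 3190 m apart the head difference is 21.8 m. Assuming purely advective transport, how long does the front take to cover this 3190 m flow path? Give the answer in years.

Convert K: 0.000641 cm/s × 864 = 0.5538 m/day.
Hydraulic gradient i = Δh / L = 21.8 / 3190 = 0.006834.
Darcy flux q = K · i = 0.5538 × 0.006834 = 0.003785 m/day.
Seepage velocity v = q / n_e = 0.003785 / 0.19 = 0.01992 m/day.
Travel time t = L / v = 3190 / 0.01992 = 1.601e+05 days = 438.4 years.

438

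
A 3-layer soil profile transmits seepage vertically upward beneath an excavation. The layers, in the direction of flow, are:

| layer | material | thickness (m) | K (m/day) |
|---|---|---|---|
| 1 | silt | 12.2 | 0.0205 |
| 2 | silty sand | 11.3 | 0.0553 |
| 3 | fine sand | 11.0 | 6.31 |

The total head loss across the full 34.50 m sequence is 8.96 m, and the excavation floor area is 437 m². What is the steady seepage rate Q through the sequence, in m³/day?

4.89

Flow is perpendicular to layering, so the layers act in series and the equivalent K is the thickness-weighted harmonic mean.
Total thickness L = 12.2 + 11.3 + 11.0 = 34.50 m.
Σ(b_i/K_i) = 12.2/0.0205 + 11.3/0.0553 + 11.0/6.31 = 801.2 d.
K_eq = L / Σ(b_i/K_i) = 34.50 / 801.2 = 0.04306 m/day.
Q = K_eq · A · (Δh/L) = 0.04306 × 437 × (8.96/34.50) = 4.887 m³/day.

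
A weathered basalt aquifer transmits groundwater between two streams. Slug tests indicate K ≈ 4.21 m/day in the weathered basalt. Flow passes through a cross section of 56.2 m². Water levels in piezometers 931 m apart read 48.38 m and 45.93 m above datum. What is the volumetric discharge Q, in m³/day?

0.623

Hydraulic gradient i = (48.38 − 45.93) / 931 = 2.45 / 931 = 0.002632.
Darcy's law: Q = K · A · i = 4.210 × 56.20 × 0.002632 = 0.6226 m³/day.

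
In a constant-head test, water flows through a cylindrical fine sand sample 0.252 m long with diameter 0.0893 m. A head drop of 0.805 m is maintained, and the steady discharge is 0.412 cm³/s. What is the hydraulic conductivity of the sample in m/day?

1.78

Cross-sectional area A = π·(d/2)² = π × (0.0893/2)² = 0.006263 m².
Convert discharge: 0.412 cm³/s = 4.120e-07 m³/s.
Darcy's law rearranged: K = Q·L / (A·Δh) = 4.120e-07 × 0.252 / (0.006263 × 0.805) = 2.059e-05 m/s = 1.779 m/day.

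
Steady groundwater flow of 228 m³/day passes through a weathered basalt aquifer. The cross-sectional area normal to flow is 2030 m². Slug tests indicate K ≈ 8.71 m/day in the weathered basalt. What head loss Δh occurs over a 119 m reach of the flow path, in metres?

1.53

From Q = K·A·i, i = Q / (K·A) = 228 / (8.710 × 2030) = 0.01289.
Head loss Δh = i · L = 0.01289 × 119 = 1.535 m.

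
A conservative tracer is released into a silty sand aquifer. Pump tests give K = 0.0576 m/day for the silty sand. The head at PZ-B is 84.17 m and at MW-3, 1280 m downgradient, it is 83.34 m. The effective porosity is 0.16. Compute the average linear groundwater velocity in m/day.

0.000233

Hydraulic gradient i = (84.17 − 83.34) / 1280 = 0.83 / 1280 = 0.0006484.
Darcy flux q = K · i = 0.05760 × 0.0006484 = 3.735e-05 m/day.
Seepage velocity v = q / n_e = 3.735e-05 / 0.16 = 0.0002334 m/day.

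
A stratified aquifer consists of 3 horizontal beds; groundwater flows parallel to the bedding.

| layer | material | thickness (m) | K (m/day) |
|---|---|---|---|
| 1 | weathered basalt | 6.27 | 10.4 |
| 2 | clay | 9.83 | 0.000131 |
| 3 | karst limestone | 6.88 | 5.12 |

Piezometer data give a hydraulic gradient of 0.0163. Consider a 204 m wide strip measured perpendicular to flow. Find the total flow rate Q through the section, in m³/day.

334

Flow is parallel to layering, so each bed carries its own Darcy discharge and the transmissivities add.
Σ(K_i·b_i) = 10.4×6.27 + 0.000131×9.83 + 5.12×6.88 = 100.4 m²/day.
Hydraulic gradient i = 0.0163.
Q = Σ(K_i·b_i) · W · i = 100.4 × 204 × 0.01630 = 334.0 m³/day.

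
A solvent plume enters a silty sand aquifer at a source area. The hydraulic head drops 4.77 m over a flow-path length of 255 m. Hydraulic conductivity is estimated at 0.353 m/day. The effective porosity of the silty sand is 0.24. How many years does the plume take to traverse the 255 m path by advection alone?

Hydraulic gradient i = Δh / L = 4.77 / 255 = 0.01871.
Darcy flux q = K · i = 0.3530 × 0.01871 = 0.006603 m/day.
Seepage velocity v = q / n_e = 0.006603 / 0.24 = 0.02751 m/day.
Travel time t = L / v = 255 / 0.02751 = 9268 days = 25.38 years.

25.4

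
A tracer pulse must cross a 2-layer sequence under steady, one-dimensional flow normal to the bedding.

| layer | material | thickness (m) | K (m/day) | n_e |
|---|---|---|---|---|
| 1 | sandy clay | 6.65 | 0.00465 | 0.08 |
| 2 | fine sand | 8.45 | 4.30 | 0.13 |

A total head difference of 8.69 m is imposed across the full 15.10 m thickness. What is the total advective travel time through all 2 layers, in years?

0.736

With flow normal to the layers, continuity requires the same specific discharge q through every layer.
Σ(b_i/K_i) = 6.65/0.00465 + 8.45/4.30 = 1432 d.
q = Δh / Σ(b_i/K_i) = 8.69 / 1432 = 0.006068 m/day.
In each layer the seepage velocity is v_i = q/n_i, so the layer transit time is t_i = b_i·n_i / q:
  layer 1 (sandy clay): t_1 = 6.65 × 0.08 / 0.006068 = 87.67 d
  layer 2 (fine sand): t_2 = 8.45 × 0.13 / 0.006068 = 181.0 d
Total t = Σ t_i = 268.7 days = 0.7357 years.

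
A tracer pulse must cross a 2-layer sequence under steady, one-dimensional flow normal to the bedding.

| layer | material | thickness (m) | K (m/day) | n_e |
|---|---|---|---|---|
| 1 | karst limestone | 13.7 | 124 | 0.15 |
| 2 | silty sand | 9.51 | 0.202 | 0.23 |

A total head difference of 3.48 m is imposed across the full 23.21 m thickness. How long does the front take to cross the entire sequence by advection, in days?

57.5

With flow normal to the layers, continuity requires the same specific discharge q through every layer.
Σ(b_i/K_i) = 13.7/124 + 9.51/0.202 = 47.19 d.
q = Δh / Σ(b_i/K_i) = 3.48 / 47.19 = 0.07374 m/day.
In each layer the seepage velocity is v_i = q/n_i, so the layer transit time is t_i = b_i·n_i / q:
  layer 1 (karst limestone): t_1 = 13.7 × 0.15 / 0.07374 = 27.87 d
  layer 2 (silty sand): t_2 = 9.51 × 0.23 / 0.07374 = 29.66 d
Total t = Σ t_i = 57.53 days.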